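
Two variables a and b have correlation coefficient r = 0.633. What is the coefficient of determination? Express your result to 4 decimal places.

r² = (0.633)² = 0.4007

0.4007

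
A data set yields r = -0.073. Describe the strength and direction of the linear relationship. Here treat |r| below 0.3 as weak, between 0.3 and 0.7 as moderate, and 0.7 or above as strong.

weak negative

r = -0.073 < 0 so the relationship is negative.
|r| = 0.073, which falls in the weak range.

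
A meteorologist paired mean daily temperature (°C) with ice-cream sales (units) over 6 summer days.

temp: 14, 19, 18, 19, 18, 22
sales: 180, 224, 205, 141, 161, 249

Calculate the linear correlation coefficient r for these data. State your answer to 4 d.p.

n = 6, Σx = 110, Σy = 1160, Σx² = 2050, Σy² = 232404, Σxy = 21521
nΣxy − ΣxΣy = 129126 − 127600 = 1526
nΣx² − (Σx)² = 12300 − 12100 = 200; nΣy² − (Σy)² = 1394424 − 1345600 = 48824
r = 1526 / √(200 × 48824) = 1526 / 3124.8680 ≈ 0.4883

0.4883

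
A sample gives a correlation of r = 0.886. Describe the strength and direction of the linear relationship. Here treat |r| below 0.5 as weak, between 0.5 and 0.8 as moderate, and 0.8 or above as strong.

strong positive

r = 0.886 > 0 so the relationship is positive.
|r| = 0.886, which falls in the strong range.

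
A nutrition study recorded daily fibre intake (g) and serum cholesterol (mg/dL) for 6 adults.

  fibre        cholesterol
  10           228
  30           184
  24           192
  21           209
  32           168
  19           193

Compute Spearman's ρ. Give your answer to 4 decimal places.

-0.9429

Rank fibre: 1, 5, 4, 3, 6, 2
Rank cholesterol: 6, 2, 3, 5, 1, 4
d = rank(fibre) − rank(cholesterol): -5, 3, 1, -2, 5, -2; Σd² = 68
ρ = 1 − 6Σd² / [n(n²−1)] = 1 − 6×68 / (6×35) = 1 − 408/210 ≈ -0.9429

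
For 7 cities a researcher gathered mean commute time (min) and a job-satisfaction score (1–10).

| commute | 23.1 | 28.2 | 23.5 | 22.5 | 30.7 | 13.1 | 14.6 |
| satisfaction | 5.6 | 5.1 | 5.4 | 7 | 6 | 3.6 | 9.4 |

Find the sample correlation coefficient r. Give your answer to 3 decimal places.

n = 7, Σx = 155.7, Σy = 42.1, Σx² = 3714.61, Σy² = 272.85, Σxy = 926.18
nΣxy − ΣxΣy = 6483.26 − 6554.97 = -71.71
nΣx² − (Σx)² = 26002.27 − 24242.49 = 1759.78; nΣy² − (Σy)² = 1909.95 − 1772.41 = 137.54
r = -71.71 / √(1759.78 × 137.54) = -71.71 / 491.9758 ≈ -0.146

-0.146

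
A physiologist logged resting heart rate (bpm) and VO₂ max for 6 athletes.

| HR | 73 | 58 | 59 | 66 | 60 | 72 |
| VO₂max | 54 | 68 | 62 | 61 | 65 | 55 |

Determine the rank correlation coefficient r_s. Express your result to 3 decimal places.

Rank HR: 6, 1, 2, 4, 3, 5
Rank VO₂max: 1, 6, 4, 3, 5, 2
d = rank(HR) − rank(VO₂max): 5, -5, -2, 1, -2, 3; Σd² = 68
ρ = 1 − 6Σd² / [n(n²−1)] = 1 − 6×68 / (6×35) = 1 − 408/210 ≈ -0.943

-0.943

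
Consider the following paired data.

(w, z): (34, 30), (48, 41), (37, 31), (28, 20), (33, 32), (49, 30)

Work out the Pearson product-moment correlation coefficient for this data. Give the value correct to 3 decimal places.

n = 6, Σw = 229, Σz = 184, Σw² = 9103, Σz² = 5866, Σwz = 7221
nΣwz − ΣwΣz = 43326 − 42136 = 1190
nΣw² − (Σw)² = 54618 − 52441 = 2177; nΣz² − (Σz)² = 35196 − 33856 = 1340
r = 1190 / √(2177 × 1340) = 1190 / 1707.9754 ≈ 0.697

0.697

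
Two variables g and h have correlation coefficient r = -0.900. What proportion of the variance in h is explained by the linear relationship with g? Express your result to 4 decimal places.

0.8100

r² = (-0.900)² = 0.8100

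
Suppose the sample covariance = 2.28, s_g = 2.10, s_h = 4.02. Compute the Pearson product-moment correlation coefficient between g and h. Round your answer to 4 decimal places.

r = Cov(g,h) / (s_g · s_h) = 2.28 / (2.10 × 4.02)
  = 2.28 / 8.4420 ≈ 0.2701

0.2701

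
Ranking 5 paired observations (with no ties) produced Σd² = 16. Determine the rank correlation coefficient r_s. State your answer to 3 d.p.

ρ = 1 − 6Σd² / [n(n²−1)] = 1 − 6×16 / (5×24)
  = 1 − 96/120 = 1 − 0.8000 ≈ 0.200

0.200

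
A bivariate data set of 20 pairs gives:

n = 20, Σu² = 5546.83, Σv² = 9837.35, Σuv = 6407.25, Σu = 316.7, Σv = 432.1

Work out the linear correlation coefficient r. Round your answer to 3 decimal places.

-0.842

r = (nΣuv − ΣuΣv) / √[(nΣu² − (Σu)²)(nΣv² − (Σv)²)]
Numerator: 20×6407.25 − 316.7×432.1 = -8701.07
Denominator: √[(110936.6 − 100298.89)(196747 − 186710.41)] = √[10637.71 × 10036.59] = 10332.7796
r = -8701.07 / 10332.7796 ≈ -0.842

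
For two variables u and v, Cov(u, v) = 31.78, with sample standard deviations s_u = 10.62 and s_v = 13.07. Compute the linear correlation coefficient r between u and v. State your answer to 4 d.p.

r = Cov(u,v) / (s_u · s_v) = 31.78 / (10.62 × 13.07)
  = 31.78 / 138.8034 ≈ 0.2290

0.2290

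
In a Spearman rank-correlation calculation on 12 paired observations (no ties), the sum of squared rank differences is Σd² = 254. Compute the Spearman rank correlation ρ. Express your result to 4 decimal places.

0.1119

ρ = 1 − 6Σd² / [n(n²−1)] = 1 − 6×254 / (12×143)
  = 1 − 1524/1716 = 1 − 0.88811 ≈ 0.1119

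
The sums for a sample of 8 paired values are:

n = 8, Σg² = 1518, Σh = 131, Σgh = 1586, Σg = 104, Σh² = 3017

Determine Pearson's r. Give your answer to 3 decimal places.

r = (nΣgh − ΣgΣh) / √[(nΣg² − (Σg)²)(nΣh² − (Σh)²)]
Numerator: 8×1586 − 104×131 = -936
Denominator: √[(12144 − 10816)(24136 − 17161)] = √[1328 × 6975] = 3043.4848
r = -936 / 3043.4848 ≈ -0.308

-0.308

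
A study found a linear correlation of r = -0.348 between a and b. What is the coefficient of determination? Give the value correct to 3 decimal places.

0.121

r² = (-0.348)² = 0.121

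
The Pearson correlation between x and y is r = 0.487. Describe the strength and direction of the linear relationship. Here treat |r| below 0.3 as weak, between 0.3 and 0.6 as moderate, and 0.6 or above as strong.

r = 0.487 > 0 so the relationship is positive.
|r| = 0.487, which falls in the moderate range.

moderate positive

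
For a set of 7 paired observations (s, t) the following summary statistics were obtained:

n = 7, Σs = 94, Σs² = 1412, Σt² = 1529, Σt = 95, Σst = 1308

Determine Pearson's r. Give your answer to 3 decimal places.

0.170

r = (nΣst − ΣsΣt) / √[(nΣs² − (Σs)²)(nΣt² − (Σt)²)]
Numerator: 7×1308 − 94×95 = 226
Denominator: √[(9884 − 8836)(10703 − 9025)] = √[1048 × 1678] = 1326.1011
r = 226 / 1326.1011 ≈ 0.170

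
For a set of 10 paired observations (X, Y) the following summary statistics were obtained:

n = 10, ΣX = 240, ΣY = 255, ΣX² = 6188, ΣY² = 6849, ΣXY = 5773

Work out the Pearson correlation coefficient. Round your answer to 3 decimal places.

r = (nΣXY − ΣXΣY) / √[(nΣX² − (ΣX)²)(nΣY² − (ΣY)²)]
Numerator: 10×5773 − 240×255 = -3470
Denominator: √[(61880 − 57600)(68490 − 65025)] = √[4280 × 3465] = 3850.9999
r = -3470 / 3850.9999 ≈ -0.901

-0.901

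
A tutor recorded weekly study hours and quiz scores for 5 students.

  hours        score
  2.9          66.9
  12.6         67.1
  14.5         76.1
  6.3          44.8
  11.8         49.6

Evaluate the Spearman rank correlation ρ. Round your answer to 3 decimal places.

0.700

Rank hours: 1, 4, 5, 2, 3
Rank score: 3, 4, 5, 1, 2
d = rank(hours) − rank(score): -2, 0, 0, 1, 1; Σd² = 6
ρ = 1 − 6Σd² / [n(n²−1)] = 1 − 6×6 / (5×24) = 1 − 36/120 ≈ 0.700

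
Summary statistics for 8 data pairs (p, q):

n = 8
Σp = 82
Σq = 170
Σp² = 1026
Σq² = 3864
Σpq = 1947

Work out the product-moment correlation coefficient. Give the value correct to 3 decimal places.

r = (nΣpq − ΣpΣq) / √[(nΣp² − (Σp)²)(nΣq² − (Σq)²)]
Numerator: 8×1947 − 82×170 = 1636
Denominator: √[(8208 − 6724)(30912 − 28900)] = √[1484 × 2012] = 1727.9491
r = 1636 / 1727.9491 ≈ 0.947

0.947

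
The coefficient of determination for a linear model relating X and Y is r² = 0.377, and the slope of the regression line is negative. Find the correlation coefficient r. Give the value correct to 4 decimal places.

|r| = √0.377 = 0.6140
The association is negative, so r = −0.6140.

-0.6140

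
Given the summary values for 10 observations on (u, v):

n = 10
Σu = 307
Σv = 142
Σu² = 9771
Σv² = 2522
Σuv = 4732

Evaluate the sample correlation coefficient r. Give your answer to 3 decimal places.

r = (nΣuv − ΣuΣv) / √[(nΣu² − (Σu)²)(nΣv² − (Σv)²)]
Numerator: 10×4732 − 307×142 = 3726
Denominator: √[(97710 − 94249)(25220 − 20164)] = √[3461 × 5056] = 4183.1586
r = 3726 / 4183.1586 ≈ 0.891

0.891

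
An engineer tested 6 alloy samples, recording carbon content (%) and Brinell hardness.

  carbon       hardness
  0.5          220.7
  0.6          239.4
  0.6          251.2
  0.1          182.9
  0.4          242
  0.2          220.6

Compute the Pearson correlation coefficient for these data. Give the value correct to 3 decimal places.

0.827

n = 6, Σx = 2.4, Σy = 1356.8, Σx² = 1.18, Σy² = 309803.06, Σxy = 563.92
nΣxy − ΣxΣy = 3383.52 − 3256.32 = 127.2
nΣx² − (Σx)² = 7.08 − 5.76 = 1.32; nΣy² − (Σy)² = 1858818.36 − 1840906.24 = 17912.12
r = 127.2 / √(1.32 × 17912.12) = 127.2 / 153.7661 ≈ 0.827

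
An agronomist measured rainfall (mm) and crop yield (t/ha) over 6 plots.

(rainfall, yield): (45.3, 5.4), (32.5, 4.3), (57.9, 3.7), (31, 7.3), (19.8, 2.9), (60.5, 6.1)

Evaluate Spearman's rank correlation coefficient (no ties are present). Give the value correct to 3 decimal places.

0.257

Rank rainfall: 4, 3, 5, 2, 1, 6
Rank yield: 4, 3, 2, 6, 1, 5
d = rank(rainfall) − rank(yield): 0, 0, 3, -4, 0, 1; Σd² = 26
ρ = 1 − 6Σd² / [n(n²−1)] = 1 − 6×26 / (6×35) = 1 − 156/210 ≈ 0.257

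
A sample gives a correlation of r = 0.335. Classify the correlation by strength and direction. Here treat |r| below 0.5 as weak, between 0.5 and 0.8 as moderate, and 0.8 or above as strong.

r = 0.335 > 0 so the relationship is positive.
|r| = 0.335, which falls in the weak range.

weak positive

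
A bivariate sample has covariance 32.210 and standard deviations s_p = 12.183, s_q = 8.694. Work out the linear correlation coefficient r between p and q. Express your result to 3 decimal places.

r = Cov(p,q) / (s_p · s_q) = 32.210 / (12.183 × 8.694)
  = 32.210 / 105.9190 ≈ 0.304

0.304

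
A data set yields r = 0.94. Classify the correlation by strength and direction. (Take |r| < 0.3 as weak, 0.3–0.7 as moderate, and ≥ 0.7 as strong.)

r = 0.94 > 0 so the relationship is positive.
|r| = 0.94, which falls in the strong range.

strong positive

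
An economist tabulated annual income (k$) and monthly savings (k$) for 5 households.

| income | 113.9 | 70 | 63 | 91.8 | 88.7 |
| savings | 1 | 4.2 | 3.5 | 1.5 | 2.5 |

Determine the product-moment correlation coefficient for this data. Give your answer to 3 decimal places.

-0.914

n = 5, Σx = 427.4, Σy = 12.7, Σx² = 38137.14, Σy² = 39.39, Σxy = 987.85
nΣxy − ΣxΣy = 4939.25 − 5427.98 = -488.73
nΣx² − (Σx)² = 190685.7 − 182670.76 = 8014.94; nΣy² − (Σy)² = 196.95 − 161.29 = 35.66
r = -488.73 / √(8014.94 × 35.66) = -488.73 / 534.6146 ≈ -0.914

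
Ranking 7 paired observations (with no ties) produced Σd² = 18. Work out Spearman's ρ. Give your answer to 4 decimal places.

ρ = 1 − 6Σd² / [n(n²−1)] = 1 − 6×18 / (7×48)
  = 1 − 108/336 = 1 − 0.32143 ≈ 0.6786

0.6786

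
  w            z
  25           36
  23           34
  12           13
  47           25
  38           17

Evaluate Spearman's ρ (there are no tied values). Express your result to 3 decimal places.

Rank w: 3, 2, 1, 5, 4
Rank z: 5, 4, 1, 3, 2
d = rank(w) − rank(z): -2, -2, 0, 2, 2; Σd² = 16
ρ = 1 − 6Σd² / [n(n²−1)] = 1 − 6×16 / (5×24) = 1 − 96/120 ≈ 0.200

0.200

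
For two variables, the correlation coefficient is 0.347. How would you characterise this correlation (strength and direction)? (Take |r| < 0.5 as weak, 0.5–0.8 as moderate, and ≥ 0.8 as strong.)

r = 0.347 > 0 so the relationship is positive.
|r| = 0.347, which falls in the weak range.

weak positive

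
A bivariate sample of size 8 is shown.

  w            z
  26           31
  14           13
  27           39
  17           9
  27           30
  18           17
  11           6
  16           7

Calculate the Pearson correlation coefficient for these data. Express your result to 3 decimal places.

n = 8, Σw = 156, Σz = 152, Σw² = 3320, Σz² = 4006, Σwz = 3488
nΣwz − ΣwΣz = 27904 − 23712 = 4192
nΣw² − (Σw)² = 26560 − 24336 = 2224; nΣz² − (Σz)² = 32048 − 23104 = 8944
r = 4192 / √(2224 × 8944) = 4192 / 4459.9839 ≈ 0.940

0.940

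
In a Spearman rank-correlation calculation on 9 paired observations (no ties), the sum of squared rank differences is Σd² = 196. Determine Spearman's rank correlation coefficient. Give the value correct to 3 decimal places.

-0.633

ρ = 1 − 6Σd² / [n(n²−1)] = 1 − 6×196 / (9×80)
  = 1 − 1176/720 = 1 − 1.6333 ≈ -0.633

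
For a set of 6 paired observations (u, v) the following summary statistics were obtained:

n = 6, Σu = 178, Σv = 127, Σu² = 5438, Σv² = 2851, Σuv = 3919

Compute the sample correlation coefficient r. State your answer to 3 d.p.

r = (nΣuv − ΣuΣv) / √[(nΣu² − (Σu)²)(nΣv² − (Σv)²)]
Numerator: 6×3919 − 178×127 = 908
Denominator: √[(32628 − 31684)(17106 − 16129)] = √[944 × 977] = 960.3583
r = 908 / 960.3583 ≈ 0.945

0.945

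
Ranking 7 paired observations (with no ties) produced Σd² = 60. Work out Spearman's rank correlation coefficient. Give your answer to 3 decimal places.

ρ = 1 − 6Σd² / [n(n²−1)] = 1 − 6×60 / (7×48)
  = 1 − 360/336 = 1 − 1.0714 ≈ -0.071

-0.071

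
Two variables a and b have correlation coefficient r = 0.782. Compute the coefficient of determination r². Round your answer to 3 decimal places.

0.612

r² = (0.782)² = 0.612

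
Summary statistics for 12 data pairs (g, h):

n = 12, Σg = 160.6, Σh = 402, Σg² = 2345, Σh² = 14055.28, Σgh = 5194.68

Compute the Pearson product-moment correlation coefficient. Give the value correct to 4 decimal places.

r = (nΣgh − ΣgΣh) / √[(nΣg² − (Σg)²)(nΣh² − (Σh)²)]
Numerator: 12×5194.68 − 160.6×402 = -2225.04
Denominator: √[(28140 − 25792.36)(168663.36 − 161604)] = √[2347.64 × 7059.36] = 4070.9748
r = -2225.04 / 4070.9748 ≈ -0.5466

-0.5466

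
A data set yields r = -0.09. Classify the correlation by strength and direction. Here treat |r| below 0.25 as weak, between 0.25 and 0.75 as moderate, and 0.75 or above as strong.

weak negative

r = -0.09 < 0 so the relationship is negative.
|r| = 0.09, which falls in the weak range.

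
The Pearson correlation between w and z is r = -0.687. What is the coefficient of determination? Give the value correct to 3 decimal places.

0.472

r² = (-0.687)² = 0.472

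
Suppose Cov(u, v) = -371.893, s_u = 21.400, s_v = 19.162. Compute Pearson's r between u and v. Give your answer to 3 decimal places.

-0.907

r = Cov(u,v) / (s_u · s_v) = -371.893 / (21.400 × 19.162)
  = -371.893 / 410.0668 ≈ -0.907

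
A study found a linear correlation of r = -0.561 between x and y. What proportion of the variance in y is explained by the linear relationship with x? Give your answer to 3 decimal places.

0.315

r² = (-0.561)² = 0.315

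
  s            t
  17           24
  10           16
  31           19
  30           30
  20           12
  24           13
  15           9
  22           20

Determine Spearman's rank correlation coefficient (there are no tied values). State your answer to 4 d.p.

Rank s: 3, 1, 8, 7, 4, 6, 2, 5
Rank t: 7, 4, 5, 8, 2, 3, 1, 6
d = rank(s) − rank(t): -4, -3, 3, -1, 2, 3, 1, -1; Σd² = 50
ρ = 1 − 6Σd² / [n(n²−1)] = 1 − 6×50 / (8×63) = 1 − 300/504 ≈ 0.4048

0.4048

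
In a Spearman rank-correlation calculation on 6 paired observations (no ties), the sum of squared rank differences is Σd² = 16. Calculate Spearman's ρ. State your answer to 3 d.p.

0.543

ρ = 1 − 6Σd² / [n(n²−1)] = 1 − 6×16 / (6×35)
  = 1 − 96/210 = 1 − 0.4571 ≈ 0.543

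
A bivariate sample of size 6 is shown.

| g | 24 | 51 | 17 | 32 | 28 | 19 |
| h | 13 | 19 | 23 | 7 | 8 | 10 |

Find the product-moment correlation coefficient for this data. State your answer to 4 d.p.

0.0759

n = 6, Σg = 171, Σh = 80, Σg² = 5635, Σh² = 1272, Σgh = 2310
nΣgh − ΣgΣh = 13860 − 13680 = 180
nΣg² − (Σg)² = 33810 − 29241 = 4569; nΣh² − (Σh)² = 7632 − 6400 = 1232
r = 180 / √(4569 × 1232) = 180 / 2372.5531 ≈ 0.0759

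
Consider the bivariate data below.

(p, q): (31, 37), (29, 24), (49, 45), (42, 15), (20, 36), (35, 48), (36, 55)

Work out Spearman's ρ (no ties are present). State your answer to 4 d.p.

Rank p: 3, 2, 7, 6, 1, 4, 5
Rank q: 4, 2, 5, 1, 3, 6, 7
d = rank(p) − rank(q): -1, 0, 2, 5, -2, -2, -2; Σd² = 42
ρ = 1 − 6Σd² / [n(n²−1)] = 1 − 6×42 / (7×48) = 1 − 252/336 ≈ 0.2500

0.2500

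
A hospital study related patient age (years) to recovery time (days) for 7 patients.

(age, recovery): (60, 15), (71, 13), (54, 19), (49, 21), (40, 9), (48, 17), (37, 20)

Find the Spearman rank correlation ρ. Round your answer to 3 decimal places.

Rank age: 6, 7, 5, 4, 2, 3, 1
Rank recovery: 3, 2, 5, 7, 1, 4, 6
d = rank(age) − rank(recovery): 3, 5, 0, -3, 1, -1, -5; Σd² = 70
ρ = 1 − 6Σd² / [n(n²−1)] = 1 − 6×70 / (7×48) = 1 − 420/336 ≈ -0.250

-0.250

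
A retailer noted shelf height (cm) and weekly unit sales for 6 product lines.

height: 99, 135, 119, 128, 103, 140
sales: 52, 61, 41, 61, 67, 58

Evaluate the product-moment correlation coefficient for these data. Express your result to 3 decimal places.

0.084

n = 6, Σx = 724, Σy = 340, Σx² = 88780, Σy² = 19680, Σxy = 41091
nΣxy − ΣxΣy = 246546 − 246160 = 386
nΣx² − (Σx)² = 532680 − 524176 = 8504; nΣy² − (Σy)² = 118080 − 115600 = 2480
r = 386 / √(8504 × 2480) = 386 / 4592.3763 ≈ 0.084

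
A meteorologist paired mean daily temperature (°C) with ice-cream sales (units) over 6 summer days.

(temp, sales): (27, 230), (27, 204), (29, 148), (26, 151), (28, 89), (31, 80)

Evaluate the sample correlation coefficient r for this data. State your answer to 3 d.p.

n = 6, Σx = 168, Σy = 902, Σx² = 4720, Σy² = 153542, Σxy = 24908
nΣxy − ΣxΣy = 149448 − 151536 = -2088
nΣx² − (Σx)² = 28320 − 28224 = 96; nΣy² − (Σy)² = 921252 − 813604 = 107648
r = -2088 / √(96 × 107648) = -2088 / 3214.6863 ≈ -0.650

-0.650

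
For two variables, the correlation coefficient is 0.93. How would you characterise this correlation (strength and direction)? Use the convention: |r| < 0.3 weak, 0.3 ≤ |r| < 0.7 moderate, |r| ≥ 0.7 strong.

r = 0.93 > 0 so the relationship is positive.
|r| = 0.93, which falls in the strong range.

strong positive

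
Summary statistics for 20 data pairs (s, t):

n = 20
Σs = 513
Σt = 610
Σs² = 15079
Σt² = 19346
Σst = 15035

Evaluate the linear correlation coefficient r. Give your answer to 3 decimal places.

-0.513

r = (nΣst − ΣsΣt) / √[(nΣs² − (Σs)²)(nΣt² − (Σt)²)]
Numerator: 20×15035 − 513×610 = -12230
Denominator: √[(301580 − 263169)(386920 − 372100)] = √[38411 × 14820] = 23858.9820
r = -12230 / 23858.9820 ≈ -0.513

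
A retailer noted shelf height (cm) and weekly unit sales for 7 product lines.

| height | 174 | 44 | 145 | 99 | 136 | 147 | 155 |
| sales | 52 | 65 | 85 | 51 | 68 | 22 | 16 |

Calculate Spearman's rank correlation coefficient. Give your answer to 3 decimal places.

Rank height: 7, 1, 4, 2, 3, 5, 6
Rank sales: 4, 5, 7, 3, 6, 2, 1
d = rank(height) − rank(sales): 3, -4, -3, -1, -3, 3, 5; Σd² = 78
ρ = 1 − 6Σd² / [n(n²−1)] = 1 − 6×78 / (7×48) = 1 − 468/336 ≈ -0.393

-0.393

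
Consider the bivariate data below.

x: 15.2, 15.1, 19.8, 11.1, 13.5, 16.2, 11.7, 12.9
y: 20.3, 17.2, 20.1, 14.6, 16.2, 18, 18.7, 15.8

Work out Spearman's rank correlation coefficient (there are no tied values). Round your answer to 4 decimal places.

0.6667

Rank x: 6, 5, 8, 1, 4, 7, 2, 3
Rank y: 8, 4, 7, 1, 3, 5, 6, 2
d = rank(x) − rank(y): -2, 1, 1, 0, 1, 2, -4, 1; Σd² = 28
ρ = 1 − 6Σd² / [n(n²−1)] = 1 − 6×28 / (8×63) = 1 − 168/504 ≈ 0.6667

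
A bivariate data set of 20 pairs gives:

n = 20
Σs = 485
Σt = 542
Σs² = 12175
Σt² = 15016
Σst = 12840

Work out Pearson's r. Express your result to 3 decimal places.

-0.824

r = (nΣst − ΣsΣt) / √[(nΣs² − (Σs)²)(nΣt² − (Σt)²)]
Numerator: 20×12840 − 485×542 = -6070
Denominator: √[(243500 − 235225)(300320 − 293764)] = √[8275 × 6556] = 7365.5210
r = -6070 / 7365.5210 ≈ -0.824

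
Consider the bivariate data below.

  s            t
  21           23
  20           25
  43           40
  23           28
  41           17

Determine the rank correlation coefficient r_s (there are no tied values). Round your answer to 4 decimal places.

Rank s: 2, 1, 5, 3, 4
Rank t: 2, 3, 5, 4, 1
d = rank(s) − rank(t): 0, -2, 0, -1, 3; Σd² = 14
ρ = 1 − 6Σd² / [n(n²−1)] = 1 − 6×14 / (5×24) = 1 − 84/120 ≈ 0.3000

0.3000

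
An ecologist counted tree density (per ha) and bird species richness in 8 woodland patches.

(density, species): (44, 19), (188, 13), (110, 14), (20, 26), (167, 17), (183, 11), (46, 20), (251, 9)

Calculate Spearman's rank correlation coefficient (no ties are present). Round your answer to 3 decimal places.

-0.929

Rank density: 2, 7, 4, 1, 5, 6, 3, 8
Rank species: 6, 3, 4, 8, 5, 2, 7, 1
d = rank(density) − rank(species): -4, 4, 0, -7, 0, 4, -4, 7; Σd² = 162
ρ = 1 − 6Σd² / [n(n²−1)] = 1 − 6×162 / (8×63) = 1 − 972/504 ≈ -0.929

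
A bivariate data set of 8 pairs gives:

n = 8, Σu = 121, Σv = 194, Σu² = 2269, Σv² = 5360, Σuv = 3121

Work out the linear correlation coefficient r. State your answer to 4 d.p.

0.3482

r = (nΣuv − ΣuΣv) / √[(nΣu² − (Σu)²)(nΣv² − (Σv)²)]
Numerator: 8×3121 − 121×194 = 1494
Denominator: √[(18152 − 14641)(42880 − 37636)] = √[3511 × 5244] = 4290.8838
r = 1494 / 4290.8838 ≈ 0.3482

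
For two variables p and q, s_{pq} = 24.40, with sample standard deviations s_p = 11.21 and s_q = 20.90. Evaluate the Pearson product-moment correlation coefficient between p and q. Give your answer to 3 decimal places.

0.104

r = Cov(p,q) / (s_p · s_q) = 24.40 / (11.21 × 20.90)
  = 24.40 / 234.2890 ≈ 0.104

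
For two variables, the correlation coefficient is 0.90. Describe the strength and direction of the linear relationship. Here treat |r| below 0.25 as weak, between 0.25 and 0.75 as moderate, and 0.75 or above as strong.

strong positive

r = 0.90 > 0 so the relationship is positive.
|r| = 0.90, which falls in the strong range.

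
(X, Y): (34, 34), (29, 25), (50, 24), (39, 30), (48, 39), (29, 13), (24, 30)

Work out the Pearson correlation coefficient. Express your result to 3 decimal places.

n = 7, ΣX = 253, ΣY = 195, ΣX² = 9739, ΣY² = 5847, ΣXY = 7220
nΣXY − ΣXΣY = 50540 − 49335 = 1205
nΣX² − (ΣX)² = 68173 − 64009 = 4164; nΣY² − (ΣY)² = 40929 − 38025 = 2904
r = 1205 / √(4164 × 2904) = 1205 / 3477.3921 ≈ 0.347

0.347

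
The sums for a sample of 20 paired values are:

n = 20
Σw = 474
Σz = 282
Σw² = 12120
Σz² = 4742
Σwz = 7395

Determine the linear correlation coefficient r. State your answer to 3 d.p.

r = (nΣwz − ΣwΣz) / √[(nΣw² − (Σw)²)(nΣz² − (Σz)²)]
Numerator: 20×7395 − 474×282 = 14232
Denominator: √[(242400 − 224676)(94840 − 79524)] = √[17724 × 15316] = 16476.0670
r = 14232 / 16476.0670 ≈ 0.864

0.864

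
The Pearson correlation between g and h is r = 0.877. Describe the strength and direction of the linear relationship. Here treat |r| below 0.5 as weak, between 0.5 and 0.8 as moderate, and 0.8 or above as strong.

strong positive

r = 0.877 > 0 so the relationship is positive.
|r| = 0.877, which falls in the strong range.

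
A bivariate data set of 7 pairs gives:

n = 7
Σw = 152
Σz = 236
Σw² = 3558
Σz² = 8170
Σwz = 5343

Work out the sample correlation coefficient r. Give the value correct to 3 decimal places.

r = (nΣwz − ΣwΣz) / √[(nΣw² − (Σw)²)(nΣz² − (Σz)²)]
Numerator: 7×5343 − 152×236 = 1529
Denominator: √[(24906 − 23104)(57190 − 55696)] = √[1802 × 1494] = 1640.7888
r = 1529 / 1640.7888 ≈ 0.932

0.932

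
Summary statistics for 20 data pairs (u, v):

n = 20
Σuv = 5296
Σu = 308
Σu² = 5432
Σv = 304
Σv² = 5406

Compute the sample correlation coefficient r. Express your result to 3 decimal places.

r = (nΣuv − ΣuΣv) / √[(nΣu² − (Σu)²)(nΣv² − (Σv)²)]
Numerator: 20×5296 − 308×304 = 12288
Denominator: √[(108640 − 94864)(108120 − 92416)] = √[13776 × 15704] = 14708.4433
r = 12288 / 14708.4433 ≈ 0.835

0.835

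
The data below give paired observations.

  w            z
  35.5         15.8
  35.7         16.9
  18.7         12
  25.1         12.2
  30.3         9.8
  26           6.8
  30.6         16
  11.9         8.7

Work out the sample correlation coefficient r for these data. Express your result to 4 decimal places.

0.6425

n = 8, Σw = 213.8, Σz = 98.2, Σw² = 6186.5, Σz² = 1302.06, Σwz = 2761.72
nΣwz − ΣwΣz = 22093.76 − 20995.16 = 1098.6
nΣw² − (Σw)² = 49492 − 45710.44 = 3781.56; nΣz² − (Σz)² = 10416.48 − 9643.24 = 773.24
r = 1098.6 / √(3781.56 × 773.24) = 1098.6 / 1709.9864 ≈ 0.6425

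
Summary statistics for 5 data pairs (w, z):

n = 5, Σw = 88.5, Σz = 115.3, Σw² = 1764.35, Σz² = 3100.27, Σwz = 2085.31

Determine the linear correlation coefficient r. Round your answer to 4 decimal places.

0.1506

r = (nΣwz − ΣwΣz) / √[(nΣw² − (Σw)²)(nΣz² − (Σz)²)]
Numerator: 5×2085.31 − 88.5×115.3 = 222.5
Denominator: √[(8821.75 − 7832.25)(15501.35 − 13294.09)] = √[989.5 × 2207.26] = 1477.8646
r = 222.5 / 1477.8646 ≈ 0.1506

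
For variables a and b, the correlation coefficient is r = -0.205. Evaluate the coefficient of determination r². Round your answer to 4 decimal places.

0.0420

r² = (-0.205)² = 0.0420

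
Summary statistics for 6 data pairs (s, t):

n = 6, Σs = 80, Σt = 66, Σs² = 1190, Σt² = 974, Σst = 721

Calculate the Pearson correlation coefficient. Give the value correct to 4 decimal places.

r = (nΣst − ΣsΣt) / √[(nΣs² − (Σs)²)(nΣt² − (Σt)²)]
Numerator: 6×721 − 80×66 = -954
Denominator: √[(7140 − 6400)(5844 − 4356)] = √[740 × 1488] = 1049.3427
r = -954 / 1049.3427 ≈ -0.9091

-0.9091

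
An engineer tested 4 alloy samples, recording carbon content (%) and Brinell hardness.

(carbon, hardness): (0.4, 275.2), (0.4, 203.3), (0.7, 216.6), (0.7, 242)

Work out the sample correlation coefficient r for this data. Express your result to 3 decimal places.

-0.181

n = 4, Σx = 2.2, Σy = 937.1, Σx² = 1.3, Σy² = 222545.49, Σxy = 512.42
nΣxy − ΣxΣy = 2049.68 − 2061.62 = -11.94
nΣx² − (Σx)² = 5.2 − 4.84 = 0.36; nΣy² − (Σy)² = 890181.96 − 878156.41 = 12025.55
r = -11.94 / √(0.36 × 12025.55) = -11.94 / 65.7966 ≈ -0.181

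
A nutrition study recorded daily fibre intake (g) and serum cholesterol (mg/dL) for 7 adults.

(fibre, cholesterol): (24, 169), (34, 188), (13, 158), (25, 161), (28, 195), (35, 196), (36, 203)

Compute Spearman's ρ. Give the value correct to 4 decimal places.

0.9286

Rank fibre: 2, 5, 1, 3, 4, 6, 7
Rank cholesterol: 3, 4, 1, 2, 5, 6, 7
d = rank(fibre) − rank(cholesterol): -1, 1, 0, 1, -1, 0, 0; Σd² = 4
ρ = 1 − 6Σd² / [n(n²−1)] = 1 − 6×4 / (7×48) = 1 − 24/336 ≈ 0.9286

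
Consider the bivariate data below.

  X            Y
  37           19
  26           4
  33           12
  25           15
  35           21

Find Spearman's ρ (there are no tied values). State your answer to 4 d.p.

0.6000

Rank X: 5, 2, 3, 1, 4
Rank Y: 4, 1, 2, 3, 5
d = rank(X) − rank(Y): 1, 1, 1, -2, -1; Σd² = 8
ρ = 1 − 6Σd² / [n(n²−1)] = 1 − 6×8 / (5×24) = 1 − 48/120 ≈ 0.6000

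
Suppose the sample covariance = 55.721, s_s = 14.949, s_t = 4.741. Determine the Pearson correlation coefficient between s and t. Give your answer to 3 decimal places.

r = Cov(s,t) / (s_s · s_t) = 55.721 / (14.949 × 4.741)
  = 55.721 / 70.8732 ≈ 0.786

0.786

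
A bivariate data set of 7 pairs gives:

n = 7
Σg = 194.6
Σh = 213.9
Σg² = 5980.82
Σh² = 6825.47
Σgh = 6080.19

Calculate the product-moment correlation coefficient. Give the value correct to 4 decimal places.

0.3291

r = (nΣgh − ΣgΣh) / √[(nΣg² − (Σg)²)(nΣh² − (Σh)²)]
Numerator: 7×6080.19 − 194.6×213.9 = 936.39
Denominator: √[(41865.74 − 37869.16)(47778.29 − 45753.21)] = √[3996.58 × 2025.08] = 2844.8891
r = 936.39 / 2844.8891 ≈ 0.3291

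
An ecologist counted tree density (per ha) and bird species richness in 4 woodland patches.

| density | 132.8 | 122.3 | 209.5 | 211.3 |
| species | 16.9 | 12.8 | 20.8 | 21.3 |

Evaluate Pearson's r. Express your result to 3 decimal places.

n = 4, Σx = 675.9, Σy = 71.8, Σx² = 121131.07, Σy² = 1335.78, Σxy = 12668.05
nΣxy − ΣxΣy = 50672.2 − 48529.62 = 2142.58
nΣx² − (Σx)² = 484524.28 − 456840.81 = 27683.47; nΣy² − (Σy)² = 5343.12 − 5155.24 = 187.88
r = 2142.58 / √(27683.47 × 187.88) = 2142.58 / 2280.6075 ≈ 0.939

0.939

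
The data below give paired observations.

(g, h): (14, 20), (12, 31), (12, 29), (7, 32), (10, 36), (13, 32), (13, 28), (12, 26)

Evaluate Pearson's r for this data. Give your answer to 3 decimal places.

n = 8, Σg = 93, Σh = 234, Σg² = 1115, Σh² = 7006, Σgh = 2676
nΣgh − ΣgΣh = 21408 − 21762 = -354
nΣg² − (Σg)² = 8920 − 8649 = 271; nΣh² − (Σh)² = 56048 − 54756 = 1292
r = -354 / √(271 × 1292) = -354 / 591.7195 ≈ -0.598

-0.598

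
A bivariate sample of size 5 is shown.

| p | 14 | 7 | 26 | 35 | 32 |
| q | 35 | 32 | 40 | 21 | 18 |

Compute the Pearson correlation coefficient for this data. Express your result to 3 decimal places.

n = 5, Σp = 114, Σq = 146, Σp² = 3170, Σq² = 4614, Σpq = 3065
nΣpq − ΣpΣq = 15325 − 16644 = -1319
nΣp² − (Σp)² = 15850 − 12996 = 2854; nΣq² − (Σq)² = 23070 − 21316 = 1754
r = -1319 / √(2854 × 1754) = -1319 / 2237.3904 ≈ -0.590

-0.590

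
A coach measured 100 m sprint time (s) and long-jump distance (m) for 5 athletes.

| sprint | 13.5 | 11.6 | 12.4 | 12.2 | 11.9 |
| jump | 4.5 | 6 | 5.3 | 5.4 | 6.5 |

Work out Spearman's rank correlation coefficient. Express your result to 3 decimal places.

Rank sprint: 5, 1, 4, 3, 2
Rank jump: 1, 4, 2, 3, 5
d = rank(sprint) − rank(jump): 4, -3, 2, 0, -3; Σd² = 38
ρ = 1 − 6Σd² / [n(n²−1)] = 1 − 6×38 / (5×24) = 1 − 228/120 ≈ -0.900

-0.900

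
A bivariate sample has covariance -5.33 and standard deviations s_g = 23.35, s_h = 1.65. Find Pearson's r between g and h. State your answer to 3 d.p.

r = Cov(g,h) / (s_g · s_h) = -5.33 / (23.35 × 1.65)
  = -5.33 / 38.5275 ≈ -0.138

-0.138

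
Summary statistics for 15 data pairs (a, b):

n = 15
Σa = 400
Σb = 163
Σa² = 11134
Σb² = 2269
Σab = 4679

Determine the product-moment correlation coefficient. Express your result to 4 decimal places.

0.6891

r = (nΣab − ΣaΣb) / √[(nΣa² − (Σa)²)(nΣb² − (Σb)²)]
Numerator: 15×4679 − 400×163 = 4985
Denominator: √[(167010 − 160000)(34035 − 26569)] = √[7010 × 7466] = 7234.4081
r = 4985 / 7234.4081 ≈ 0.6891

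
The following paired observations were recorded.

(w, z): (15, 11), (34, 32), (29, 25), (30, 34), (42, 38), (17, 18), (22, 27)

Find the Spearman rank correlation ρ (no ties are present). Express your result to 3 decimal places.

0.929

Rank w: 1, 6, 4, 5, 7, 2, 3
Rank z: 1, 5, 3, 6, 7, 2, 4
d = rank(w) − rank(z): 0, 1, 1, -1, 0, 0, -1; Σd² = 4
ρ = 1 − 6Σd² / [n(n²−1)] = 1 − 6×4 / (7×48) = 1 − 24/336 ≈ 0.929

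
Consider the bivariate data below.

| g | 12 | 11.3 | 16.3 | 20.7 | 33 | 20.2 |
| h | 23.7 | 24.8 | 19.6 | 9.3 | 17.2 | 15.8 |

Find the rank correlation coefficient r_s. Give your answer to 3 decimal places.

-0.829

Rank g: 2, 1, 3, 5, 6, 4
Rank h: 5, 6, 4, 1, 3, 2
d = rank(g) − rank(h): -3, -5, -1, 4, 3, 2; Σd² = 64
ρ = 1 − 6Σd² / [n(n²−1)] = 1 − 6×64 / (6×35) = 1 − 384/210 ≈ -0.829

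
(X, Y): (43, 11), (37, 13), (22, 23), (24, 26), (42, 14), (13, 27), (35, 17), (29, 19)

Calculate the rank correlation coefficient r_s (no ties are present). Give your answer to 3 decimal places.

-0.952

Rank X: 8, 6, 2, 3, 7, 1, 5, 4
Rank Y: 1, 2, 6, 7, 3, 8, 4, 5
d = rank(X) − rank(Y): 7, 4, -4, -4, 4, -7, 1, -1; Σd² = 164
ρ = 1 − 6Σd² / [n(n²−1)] = 1 − 6×164 / (8×63) = 1 − 984/504 ≈ -0.952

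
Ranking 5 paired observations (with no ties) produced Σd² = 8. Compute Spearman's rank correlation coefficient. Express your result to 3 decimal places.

0.600

ρ = 1 − 6Σd² / [n(n²−1)] = 1 − 6×8 / (5×24)
  = 1 − 48/120 = 1 − 0.4000 ≈ 0.600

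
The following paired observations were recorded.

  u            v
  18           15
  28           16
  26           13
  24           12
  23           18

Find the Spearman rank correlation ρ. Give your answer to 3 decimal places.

-0.100

Rank u: 1, 5, 4, 3, 2
Rank v: 3, 4, 2, 1, 5
d = rank(u) − rank(v): -2, 1, 2, 2, -3; Σd² = 22
ρ = 1 − 6Σd² / [n(n²−1)] = 1 − 6×22 / (5×24) = 1 − 132/120 ≈ -0.100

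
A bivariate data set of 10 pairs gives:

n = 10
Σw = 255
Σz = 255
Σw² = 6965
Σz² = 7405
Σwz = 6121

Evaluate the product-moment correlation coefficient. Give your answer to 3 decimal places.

-0.590

r = (nΣwz − ΣwΣz) / √[(nΣw² − (Σw)²)(nΣz² − (Σz)²)]
Numerator: 10×6121 − 255×255 = -3815
Denominator: √[(69650 − 65025)(74050 − 65025)] = √[4625 × 9025] = 6460.6985
r = -3815 / 6460.6985 ≈ -0.590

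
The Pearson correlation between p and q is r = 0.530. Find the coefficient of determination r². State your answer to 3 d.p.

0.281

r² = (0.530)² = 0.281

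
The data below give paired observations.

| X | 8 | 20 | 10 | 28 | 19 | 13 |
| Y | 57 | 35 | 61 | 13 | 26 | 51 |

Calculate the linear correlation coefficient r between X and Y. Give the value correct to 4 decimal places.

n = 6, ΣX = 98, ΣY = 243, ΣX² = 1878, ΣY² = 11641, ΣXY = 3287
nΣXY − ΣXΣY = 19722 − 23814 = -4092
nΣX² − (ΣX)² = 11268 − 9604 = 1664; nΣY² − (ΣY)² = 69846 − 59049 = 10797
r = -4092 / √(1664 × 10797) = -4092 / 4238.6564 ≈ -0.9654

-0.9654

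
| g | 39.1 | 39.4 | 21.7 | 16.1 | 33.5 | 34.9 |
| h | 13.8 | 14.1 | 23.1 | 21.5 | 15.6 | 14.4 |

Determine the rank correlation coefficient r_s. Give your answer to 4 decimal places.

-0.8857

Rank g: 5, 6, 2, 1, 3, 4
Rank h: 1, 2, 6, 5, 4, 3
d = rank(g) − rank(h): 4, 4, -4, -4, -1, 1; Σd² = 66
ρ = 1 − 6Σd² / [n(n²−1)] = 1 − 6×66 / (6×35) = 1 − 396/210 ≈ -0.8857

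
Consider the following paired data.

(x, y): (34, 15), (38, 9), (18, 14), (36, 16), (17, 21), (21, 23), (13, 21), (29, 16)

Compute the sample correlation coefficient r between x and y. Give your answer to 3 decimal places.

n = 8, Σx = 206, Σy = 135, Σx² = 5960, Σy² = 2425, Σxy = 3257
nΣxy − ΣxΣy = 26056 − 27810 = -1754
nΣx² − (Σx)² = 47680 − 42436 = 5244; nΣy² − (Σy)² = 19400 − 18225 = 1175
r = -1754 / √(5244 × 1175) = -1754 / 2482.2772 ≈ -0.707

-0.707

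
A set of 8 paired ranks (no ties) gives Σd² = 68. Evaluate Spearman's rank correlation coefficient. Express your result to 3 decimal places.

ρ = 1 − 6Σd² / [n(n²−1)] = 1 − 6×68 / (8×63)
  = 1 − 408/504 = 1 − 0.8095 ≈ 0.190

0.190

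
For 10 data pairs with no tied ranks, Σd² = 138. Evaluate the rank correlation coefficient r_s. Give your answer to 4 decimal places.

ρ = 1 − 6Σd² / [n(n²−1)] = 1 − 6×138 / (10×99)
  = 1 − 828/990 = 1 − 0.83636 ≈ 0.1636

0.1636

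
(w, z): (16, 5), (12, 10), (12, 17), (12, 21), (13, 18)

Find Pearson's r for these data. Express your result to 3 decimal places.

-0.729

n = 5, Σw = 65, Σz = 71, Σw² = 857, Σz² = 1179, Σwz = 890
nΣwz − ΣwΣz = 4450 − 4615 = -165
nΣw² − (Σw)² = 4285 − 4225 = 60; nΣz² − (Σz)² = 5895 − 5041 = 854
r = -165 / √(60 × 854) = -165 / 226.3625 ≈ -0.729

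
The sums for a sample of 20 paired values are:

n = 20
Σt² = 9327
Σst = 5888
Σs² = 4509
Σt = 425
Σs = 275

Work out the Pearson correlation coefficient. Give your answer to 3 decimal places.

r = (nΣst − ΣsΣt) / √[(nΣs² − (Σs)²)(nΣt² − (Σt)²)]
Numerator: 20×5888 − 275×425 = 885
Denominator: √[(90180 − 75625)(186540 − 180625)] = √[14555 × 5915] = 9278.6219
r = 885 / 9278.6219 ≈ 0.095

0.095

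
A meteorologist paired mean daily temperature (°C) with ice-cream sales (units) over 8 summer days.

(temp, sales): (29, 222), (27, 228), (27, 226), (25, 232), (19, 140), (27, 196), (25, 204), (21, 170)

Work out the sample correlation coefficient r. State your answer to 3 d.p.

0.865

n = 8, Σx = 200, Σy = 1618, Σx² = 5080, Σy² = 334700, Σxy = 41118
nΣxy − ΣxΣy = 328944 − 323600 = 5344
nΣx² − (Σx)² = 40640 − 40000 = 640; nΣy² − (Σy)² = 2677600 − 2617924 = 59676
r = 5344 / √(640 × 59676) = 5344 / 6180.0194 ≈ 0.865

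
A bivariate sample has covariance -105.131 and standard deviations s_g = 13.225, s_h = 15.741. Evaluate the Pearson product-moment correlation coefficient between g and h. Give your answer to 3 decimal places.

r = Cov(g,h) / (s_g · s_h) = -105.131 / (13.225 × 15.741)
  = -105.131 / 208.1747 ≈ -0.505

-0.505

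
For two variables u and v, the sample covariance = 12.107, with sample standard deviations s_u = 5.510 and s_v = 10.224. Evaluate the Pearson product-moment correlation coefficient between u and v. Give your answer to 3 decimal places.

r = Cov(u,v) / (s_u · s_v) = 12.107 / (5.510 × 10.224)
  = 12.107 / 56.3342 ≈ 0.215

0.215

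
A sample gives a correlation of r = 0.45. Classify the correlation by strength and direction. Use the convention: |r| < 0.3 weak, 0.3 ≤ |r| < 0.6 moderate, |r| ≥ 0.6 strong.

r = 0.45 > 0 so the relationship is positive.
|r| = 0.45, which falls in the moderate range.

moderate positive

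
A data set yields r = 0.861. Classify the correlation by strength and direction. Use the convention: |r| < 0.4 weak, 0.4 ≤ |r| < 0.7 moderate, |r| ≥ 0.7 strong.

strong positive

r = 0.861 > 0 so the relationship is positive.
|r| = 0.861, which falls in the strong range.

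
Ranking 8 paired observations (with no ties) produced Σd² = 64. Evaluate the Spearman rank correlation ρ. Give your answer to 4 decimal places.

0.2381

ρ = 1 − 6Σd² / [n(n²−1)] = 1 − 6×64 / (8×63)
  = 1 − 384/504 = 1 − 0.76190 ≈ 0.2381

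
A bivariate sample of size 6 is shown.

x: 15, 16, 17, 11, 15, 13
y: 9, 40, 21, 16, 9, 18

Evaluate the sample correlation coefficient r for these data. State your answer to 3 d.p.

n = 6, Σx = 87, Σy = 113, Σx² = 1285, Σy² = 2783, Σxy = 1677
nΣxy − ΣxΣy = 10062 − 9831 = 231
nΣx² − (Σx)² = 7710 − 7569 = 141; nΣy² − (Σy)² = 16698 − 12769 = 3929
r = 231 / √(141 × 3929) = 231 / 744.3044 ≈ 0.310

0.310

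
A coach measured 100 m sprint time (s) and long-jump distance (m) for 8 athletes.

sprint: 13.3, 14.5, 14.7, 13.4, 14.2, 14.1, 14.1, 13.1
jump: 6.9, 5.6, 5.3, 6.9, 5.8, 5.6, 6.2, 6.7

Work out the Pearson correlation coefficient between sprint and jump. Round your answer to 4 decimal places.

n = 8, Σx = 111.4, Σy = 49, Σx² = 1553.66, Σy² = 303, Σxy = 679.85
nΣxy − ΣxΣy = 5438.8 − 5458.6 = -19.8
nΣx² − (Σx)² = 12429.28 − 12409.96 = 19.32; nΣy² − (Σy)² = 2424 − 2401 = 23
r = -19.8 / √(19.32 × 23) = -19.8 / 21.0798 ≈ -0.9393

-0.9393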